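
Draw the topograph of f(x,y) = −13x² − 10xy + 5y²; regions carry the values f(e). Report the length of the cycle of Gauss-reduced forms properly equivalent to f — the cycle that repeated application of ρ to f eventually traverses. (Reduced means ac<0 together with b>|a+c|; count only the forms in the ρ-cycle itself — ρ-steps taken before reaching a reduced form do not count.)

D = 360, ⌊√D⌋ = 18
descent: ρ → (5,10,-13)  [lands on river]
river: ρ → (-13,16,2)
river: ρ → (2,16,-13)
river: ρ → (-13,10,5)
ρ-cycle length = 4 (tail of 1 descent step not counted)

4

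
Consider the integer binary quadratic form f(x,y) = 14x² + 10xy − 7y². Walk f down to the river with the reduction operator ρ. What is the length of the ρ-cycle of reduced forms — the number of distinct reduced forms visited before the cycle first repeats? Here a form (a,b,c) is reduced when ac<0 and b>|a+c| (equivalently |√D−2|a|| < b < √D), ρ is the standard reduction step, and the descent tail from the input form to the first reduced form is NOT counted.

D = 492, ⌊√D⌋ = 22
river: ρ → (-7,18,6)
river: ρ → (6,18,-7)
river: ρ → (-7,10,14)
river: ρ → (14,18,-3)
river: ρ → (-3,18,14)
river: ρ → (14,10,-7)
ρ-cycle length = 6 (tail of 0 descent steps not counted)

6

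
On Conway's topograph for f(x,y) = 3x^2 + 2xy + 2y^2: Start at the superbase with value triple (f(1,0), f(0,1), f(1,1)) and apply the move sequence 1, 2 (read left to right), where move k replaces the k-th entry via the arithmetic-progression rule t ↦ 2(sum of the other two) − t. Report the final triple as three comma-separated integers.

start (3,2,7) = (f(1,0),f(0,1),f(1,1))
replace slot 1: 2·(2+7) − 3 = 15 → (15,2,7)
replace slot 2: 2·(15+7) − 2 = 42 → (15,42,7)

15,42,7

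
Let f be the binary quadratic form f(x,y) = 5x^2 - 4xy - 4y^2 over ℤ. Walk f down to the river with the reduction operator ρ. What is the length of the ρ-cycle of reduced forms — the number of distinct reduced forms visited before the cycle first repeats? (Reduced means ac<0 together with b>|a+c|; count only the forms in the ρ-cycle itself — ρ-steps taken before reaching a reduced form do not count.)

D = 96, ⌊√D⌋ = 9
descent: ρ → (-4,4,5)  [lands on river]
river: ρ → (5,6,-3)
river: ρ → (-3,6,5)
river: ρ → (5,4,-4)
ρ-cycle length = 4 (tail of 1 descent step not counted)

4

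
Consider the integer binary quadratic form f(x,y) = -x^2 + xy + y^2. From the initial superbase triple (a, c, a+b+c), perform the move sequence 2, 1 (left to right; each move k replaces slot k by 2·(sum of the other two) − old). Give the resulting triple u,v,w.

start (-1,1,1) = (f(1,0),f(0,1),f(1,1))
replace slot 2: 2·((-1)+1) − 1 = -1 → (-1,-1,1)
replace slot 1: 2·((-1)+1) − (-1) = 1 → (1,-1,1)

1,-1,1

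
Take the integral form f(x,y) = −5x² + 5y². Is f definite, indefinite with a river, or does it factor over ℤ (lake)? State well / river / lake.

D = b²−4ac = 0² − 4·(-5)·5 = 100
D = 10² is a perfect square ⇒ form factors over ℤ ⇒ lakes

lake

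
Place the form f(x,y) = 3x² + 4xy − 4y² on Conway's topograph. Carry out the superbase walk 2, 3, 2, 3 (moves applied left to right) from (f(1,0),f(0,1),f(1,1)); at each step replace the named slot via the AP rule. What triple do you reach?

start (3,-4,3) = (f(1,0),f(0,1),f(1,1))
replace slot 2: 2·(3+3) − (-4) = 16 → (3,16,3)
replace slot 3: 2·(3+16) − 3 = 35 → (3,16,35)
replace slot 2: 2·(3+35) − 16 = 60 → (3,60,35)
replace slot 3: 2·(3+60) − 35 = 91 → (3,60,91)

3,60,91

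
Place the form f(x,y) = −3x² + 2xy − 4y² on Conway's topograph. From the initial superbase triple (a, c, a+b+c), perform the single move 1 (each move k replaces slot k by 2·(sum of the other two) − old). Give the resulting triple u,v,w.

start (-3,-4,-5) = (f(1,0),f(0,1),f(1,1))
replace slot 1: 2·((-4)+(-5)) − (-3) = -15 → (-15,-4,-5)

-15,-4,-5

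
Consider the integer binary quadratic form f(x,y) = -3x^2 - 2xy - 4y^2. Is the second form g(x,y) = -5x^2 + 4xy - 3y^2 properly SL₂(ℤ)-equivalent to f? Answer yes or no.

D₁ = -44, D₂ = -44
f is negative-definite; reduce −f:
−f: reduced (well bottom): (3,2,4) with a≤c, −a<b≤a
flip sign back: reduced form of f is (-3,-2,-4)
g is negative-definite; reduce −g:
−g: flip: (5,-4,3)→(3,4,5)
−g: translate: b→-2 (≡4 mod 6), so (3,4,5)→(3,-2,4)
−g: reduced (well bottom): (3,-2,4) with a≤c, −a<b≤a
flip sign back: reduced form of g is (-3,2,-4)
reduced forms (-3, -2, -4) vs (-3, 2, -4) ⇒ inequivalent

no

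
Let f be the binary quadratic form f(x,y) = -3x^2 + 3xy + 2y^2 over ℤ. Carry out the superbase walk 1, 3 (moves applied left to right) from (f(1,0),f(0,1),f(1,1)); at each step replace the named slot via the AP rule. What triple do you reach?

start (-3,2,2) = (f(1,0),f(0,1),f(1,1))
replace slot 1: 2·(2+2) − (-3) = 11 → (11,2,2)
replace slot 3: 2·(11+2) − 2 = 24 → (11,2,24)

11,2,24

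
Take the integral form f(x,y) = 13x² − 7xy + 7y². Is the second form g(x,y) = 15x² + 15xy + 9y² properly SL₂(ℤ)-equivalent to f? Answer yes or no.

D₁ = -315, D₂ = -315
f: flip: (13,-7,7)→(7,7,13)
f: reduced (well bottom): (7,7,13) with a≤c, −a<b≤a
g: flip: (15,15,9)→(9,-15,15)
g: translate: b→3 (≡-15 mod 18), so (9,-15,15)→(9,3,9)
g: reduced (well bottom): (9,3,9) with a≤c, −a<b≤a
reduced forms (7, 7, 13) vs (9, 3, 9) ⇒ inequivalent

no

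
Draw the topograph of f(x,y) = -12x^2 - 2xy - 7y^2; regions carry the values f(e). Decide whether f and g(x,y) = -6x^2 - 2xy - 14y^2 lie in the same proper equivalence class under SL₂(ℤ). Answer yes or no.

D₁ = -332, D₂ = -332
f is negative-definite; reduce −f:
−f: flip: (12,2,7)→(7,-2,12)
−f: reduced (well bottom): (7,-2,12) with a≤c, −a<b≤a
flip sign back: reduced form of f is (-7,2,-12)
g is negative-definite; reduce −g:
−g: reduced (well bottom): (6,2,14) with a≤c, −a<b≤a
flip sign back: reduced form of g is (-6,-2,-14)
reduced forms (-7, 2, -12) vs (-6, -2, -14) ⇒ inequivalent

no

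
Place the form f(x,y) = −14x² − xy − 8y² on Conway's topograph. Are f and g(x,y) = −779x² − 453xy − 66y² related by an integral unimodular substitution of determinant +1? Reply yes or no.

D₁ = -447, D₂ = -447
f is negative-definite; reduce −f:
−f: flip: (14,1,8)→(8,-1,14)
−f: reduced (well bottom): (8,-1,14) with a≤c, −a<b≤a
flip sign back: reduced form of f is (-8,1,-14)
g is negative-definite; reduce −g:
−g: flip: (779,453,66)→(66,-453,779)
−g: translate: b→-57 (≡-453 mod 132), so (66,-453,779)→(66,-57,14)
−g: flip: (66,-57,14)→(14,57,66)
−g: translate: b→1 (≡57 mod 28), so (14,57,66)→(14,1,8)
−g: flip: (14,1,8)→(8,-1,14)
−g: reduced (well bottom): (8,-1,14) with a≤c, −a<b≤a
flip sign back: reduced form of g is (-8,1,-14)
reduced forms (-8, 1, -14) vs (-8, 1, -14) ⇒ equivalent

yes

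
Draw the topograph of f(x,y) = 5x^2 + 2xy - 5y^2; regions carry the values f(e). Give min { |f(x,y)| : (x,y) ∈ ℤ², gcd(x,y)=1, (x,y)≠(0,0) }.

river: ρ → (-5,8,2)
river: ρ → (2,8,-5)
river: ρ → (-5,2,5)
river: ρ → (5,8,-2)
river: ρ → (-2,8,5)
river: ρ → (5,2,-5)
closes: descent 0, river 6
min |a| on river = 2

2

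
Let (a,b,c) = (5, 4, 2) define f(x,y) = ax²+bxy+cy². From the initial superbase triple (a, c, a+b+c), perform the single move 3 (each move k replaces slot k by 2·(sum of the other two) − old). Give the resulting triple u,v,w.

start (5,2,11) = (f(1,0),f(0,1),f(1,1))
replace slot 3: 2·(5+2) − 11 = 3 → (5,2,3)

5,2,3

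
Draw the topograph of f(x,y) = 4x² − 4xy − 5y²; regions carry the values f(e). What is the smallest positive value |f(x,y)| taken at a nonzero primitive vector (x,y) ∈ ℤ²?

descent: ρ → (-5,4,4)  [lands on river]
river: ρ → (4,4,-5)
river: ρ → (-5,6,3)
river: ρ → (3,6,-5)
closes: descent 1, river 4
min |a| on river = 3

3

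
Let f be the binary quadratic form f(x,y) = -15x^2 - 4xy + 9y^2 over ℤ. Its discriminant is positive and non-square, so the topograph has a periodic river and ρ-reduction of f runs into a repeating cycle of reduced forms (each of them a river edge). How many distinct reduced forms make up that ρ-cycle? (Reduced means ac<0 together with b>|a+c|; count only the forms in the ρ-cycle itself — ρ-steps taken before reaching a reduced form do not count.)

D = 556, ⌊√D⌋ = 23
descent: ρ → (9,22,-2)  [lands on river]
river: ρ → (-2,22,9)
river: ρ → (9,14,-10)
river: ρ → (-10,6,13)
river: ρ → (13,20,-3)
river: ρ → (-3,22,6)
river: ρ → (6,14,-15)
river: ρ → (-15,16,5)
river: ρ → (5,14,-18)
river: ρ → (-18,22,1)
river: ρ → (1,22,-18)
river: ρ → (-18,14,5)
river: ρ → (5,16,-15)
river: ρ → (-15,14,6)
river: ρ → (6,22,-3)
river: ρ → (-3,20,13)
river: ρ → (13,6,-10)
river: ρ → (-10,14,9)
ρ-cycle length = 18 (tail of 1 descent step not counted)

18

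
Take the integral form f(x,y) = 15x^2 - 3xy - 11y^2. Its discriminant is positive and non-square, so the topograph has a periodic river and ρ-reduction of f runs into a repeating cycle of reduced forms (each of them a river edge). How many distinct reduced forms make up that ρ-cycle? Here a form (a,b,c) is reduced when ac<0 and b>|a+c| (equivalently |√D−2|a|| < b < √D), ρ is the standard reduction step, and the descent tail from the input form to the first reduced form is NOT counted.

D = 669, ⌊√D⌋ = 25
descent: ρ → (-11,25,1)  [lands on river]
river: ρ → (1,25,-11)
river: ρ → (-11,19,7)
river: ρ → (7,23,-5)
river: ρ → (-5,17,19)
river: ρ → (19,21,-3)
river: ρ → (-3,21,19)
river: ρ → (19,17,-5)
river: ρ → (-5,23,7)
river: ρ → (7,19,-11)
ρ-cycle length = 10 (tail of 1 descent step not counted)

10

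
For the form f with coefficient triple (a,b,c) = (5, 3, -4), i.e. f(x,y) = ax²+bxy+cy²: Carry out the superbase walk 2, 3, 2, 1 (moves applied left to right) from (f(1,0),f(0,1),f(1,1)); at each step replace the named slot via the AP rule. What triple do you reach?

start (5,-4,4) = (f(1,0),f(0,1),f(1,1))
replace slot 2: 2·(5+4) − (-4) = 22 → (5,22,4)
replace slot 3: 2·(5+22) − 4 = 50 → (5,22,50)
replace slot 2: 2·(5+50) − 22 = 88 → (5,88,50)
replace slot 1: 2·(88+50) − 5 = 271 → (271,88,50)

271,88,50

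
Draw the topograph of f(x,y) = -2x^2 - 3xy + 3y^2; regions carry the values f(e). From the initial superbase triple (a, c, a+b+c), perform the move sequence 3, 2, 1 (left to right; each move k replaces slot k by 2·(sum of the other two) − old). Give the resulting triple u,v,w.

start (-2,3,-2) = (f(1,0),f(0,1),f(1,1))
replace slot 3: 2·((-2)+3) − (-2) = 4 → (-2,3,4)
replace slot 2: 2·((-2)+4) − 3 = 1 → (-2,1,4)
replace slot 1: 2·(1+4) − (-2) = 12 → (12,1,4)

12,1,4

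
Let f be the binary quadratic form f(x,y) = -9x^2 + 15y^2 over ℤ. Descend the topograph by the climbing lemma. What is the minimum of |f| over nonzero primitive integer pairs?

descent: ρ → (15,0,-9)
descent: ρ → (-9,18,6)  [lands on river]
river: ρ → (6,18,-9)
closes: descent 2, river 2
min |a| on river = 6

6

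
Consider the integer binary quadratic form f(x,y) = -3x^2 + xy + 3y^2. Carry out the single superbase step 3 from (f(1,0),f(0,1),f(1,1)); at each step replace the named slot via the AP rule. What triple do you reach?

start (-3,3,1) = (f(1,0),f(0,1),f(1,1))
replace slot 3: 2·((-3)+3) − 1 = -1 → (-3,3,-1)

-3,3,-1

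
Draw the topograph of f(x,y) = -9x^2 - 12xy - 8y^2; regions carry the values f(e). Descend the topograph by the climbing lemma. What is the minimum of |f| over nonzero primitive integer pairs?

translate: b→-6 (≡12 mod 18), so (9,12,8)→(9,-6,5)
flip: (9,-6,5)→(5,6,9)
translate: b→-4 (≡6 mod 10), so (5,6,9)→(5,-4,8)
reduced (well bottom): (5,-4,8) with a≤c, −a<b≤a
well minimum |f| = |-5| = 5 (negative-definite)

5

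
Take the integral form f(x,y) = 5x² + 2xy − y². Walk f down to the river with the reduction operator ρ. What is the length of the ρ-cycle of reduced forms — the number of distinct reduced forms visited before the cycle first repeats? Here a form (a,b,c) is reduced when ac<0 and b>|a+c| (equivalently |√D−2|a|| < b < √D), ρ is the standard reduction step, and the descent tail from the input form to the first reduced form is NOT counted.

D = 24, ⌊√D⌋ = 4
descent: ρ → (-1,4,2)  [lands on river]
river: ρ → (2,4,-1)
ρ-cycle length = 2 (tail of 1 descent step not counted)

2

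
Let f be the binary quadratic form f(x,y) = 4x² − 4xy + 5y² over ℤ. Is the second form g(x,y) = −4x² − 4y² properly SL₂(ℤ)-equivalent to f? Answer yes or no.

D₁ = -64, D₂ = -64
f: translate: b→4 (≡-4 mod 8), so (4,-4,5)→(4,4,5)
f: reduced (well bottom): (4,4,5) with a≤c, −a<b≤a
g is negative-definite; reduce −g:
−g: reduced (well bottom): (4,0,4) with a≤c, −a<b≤a
flip sign back: reduced form of g is (-4,0,-4)
reduced forms (4, 4, 5) vs (-4, 0, -4) ⇒ inequivalent

no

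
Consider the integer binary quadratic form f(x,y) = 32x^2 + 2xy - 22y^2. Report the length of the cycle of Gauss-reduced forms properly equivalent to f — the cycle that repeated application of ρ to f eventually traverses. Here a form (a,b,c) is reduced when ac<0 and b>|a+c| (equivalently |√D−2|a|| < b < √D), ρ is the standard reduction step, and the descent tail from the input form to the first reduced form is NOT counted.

D = 2820, ⌊√D⌋ = 53
descent: ρ → (-22,42,12)  [lands on river]
river: ρ → (12,30,-40)
river: ρ → (-40,50,2)
river: ρ → (2,50,-40)
river: ρ → (-40,30,12)
river: ρ → (12,42,-22)
river: ρ → (-22,46,8)
river: ρ → (8,50,-10)
river: ρ → (-10,50,8)
river: ρ → (8,46,-22)
ρ-cycle length = 10 (tail of 1 descent step not counted)

10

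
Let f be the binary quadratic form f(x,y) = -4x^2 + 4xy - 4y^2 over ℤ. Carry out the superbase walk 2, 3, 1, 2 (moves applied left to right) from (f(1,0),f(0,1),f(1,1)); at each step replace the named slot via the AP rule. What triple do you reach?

start (-4,-4,-4) = (f(1,0),f(0,1),f(1,1))
replace slot 2: 2·((-4)+(-4)) − (-4) = -12 → (-4,-12,-4)
replace slot 3: 2·((-4)+(-12)) − (-4) = -28 → (-4,-12,-28)
replace slot 1: 2·((-12)+(-28)) − (-4) = -76 → (-76,-12,-28)
replace slot 2: 2·((-76)+(-28)) − (-12) = -196 → (-76,-196,-28)

-76,-196,-28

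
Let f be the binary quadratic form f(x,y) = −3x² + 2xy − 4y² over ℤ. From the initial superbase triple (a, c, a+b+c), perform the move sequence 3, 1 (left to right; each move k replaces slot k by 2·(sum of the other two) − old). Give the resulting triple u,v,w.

start (-3,-4,-5) = (f(1,0),f(0,1),f(1,1))
replace slot 3: 2·((-3)+(-4)) − (-5) = -9 → (-3,-4,-9)
replace slot 1: 2·((-4)+(-9)) − (-3) = -23 → (-23,-4,-9)

-23,-4,-9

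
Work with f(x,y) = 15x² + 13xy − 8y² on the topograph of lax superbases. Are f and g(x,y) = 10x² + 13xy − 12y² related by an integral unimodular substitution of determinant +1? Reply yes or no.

D₁ = 649, D₂ = 649
river cycle of f (length 34): (-8, 19, 9), (9, 17, -10), (-10, 23, 3), (3, 25, -2), (-2, 23, 15), (15, 7, -10), (-10, 13, 12), (12, 11, -11), (-11, 11, 12), (12, 13, -10), … (24 more)
river cycle of g (length 34): (-12, 11, 11), (11, 11, -12), (-12, 13, 10), (10, 7, -15), (-15, 23, 2), (2, 25, -3), (-3, 23, 10), (10, 17, -9), (-9, 19, 8), (8, 13, -15), … (24 more)
cycles differ ⇒ inequivalent

no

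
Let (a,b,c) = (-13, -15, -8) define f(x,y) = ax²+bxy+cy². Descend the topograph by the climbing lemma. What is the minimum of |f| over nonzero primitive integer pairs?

translate: b→-11 (≡15 mod 26), so (13,15,8)→(13,-11,6)
flip: (13,-11,6)→(6,11,13)
translate: b→-1 (≡11 mod 12), so (6,11,13)→(6,-1,8)
reduced (well bottom): (6,-1,8) with a≤c, −a<b≤a
well minimum |f| = |-6| = 6 (negative-definite)

6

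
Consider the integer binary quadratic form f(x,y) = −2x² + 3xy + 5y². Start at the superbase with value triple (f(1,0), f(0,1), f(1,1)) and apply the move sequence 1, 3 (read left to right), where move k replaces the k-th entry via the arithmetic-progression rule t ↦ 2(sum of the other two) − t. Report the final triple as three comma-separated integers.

start (-2,5,6) = (f(1,0),f(0,1),f(1,1))
replace slot 1: 2·(5+6) − (-2) = 24 → (24,5,6)
replace slot 3: 2·(24+5) − 6 = 52 → (24,5,52)

24,5,52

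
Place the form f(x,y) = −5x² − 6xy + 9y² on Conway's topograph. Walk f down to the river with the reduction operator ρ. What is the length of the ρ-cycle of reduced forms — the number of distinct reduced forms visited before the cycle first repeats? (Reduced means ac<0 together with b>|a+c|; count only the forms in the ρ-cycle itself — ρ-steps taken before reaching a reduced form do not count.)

D = 216, ⌊√D⌋ = 14
descent: ρ → (9,6,-5)  [lands on river]
river: ρ → (-5,14,1)
river: ρ → (1,14,-5)
river: ρ → (-5,6,9)
river: ρ → (9,12,-2)
river: ρ → (-2,12,9)
ρ-cycle length = 6 (tail of 1 descent step not counted)

6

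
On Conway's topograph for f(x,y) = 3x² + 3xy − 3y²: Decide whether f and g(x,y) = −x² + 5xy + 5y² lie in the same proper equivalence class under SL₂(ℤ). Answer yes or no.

D₁ = 45, D₂ = 45
river cycle of f (length 2): (-3, 3, 3), (3, 3, -3)
river cycle of g (length 2): (5, 5, -1), (-1, 5, 5)
cycles differ ⇒ inequivalent

no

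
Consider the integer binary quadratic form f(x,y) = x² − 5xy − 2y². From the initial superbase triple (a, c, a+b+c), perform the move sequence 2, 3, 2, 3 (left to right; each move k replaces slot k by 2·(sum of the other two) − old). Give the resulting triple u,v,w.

start (1,-2,-6) = (f(1,0),f(0,1),f(1,1))
replace slot 2: 2·(1+(-6)) − (-2) = -8 → (1,-8,-6)
replace slot 3: 2·(1+(-8)) − (-6) = -8 → (1,-8,-8)
replace slot 2: 2·(1+(-8)) − (-8) = -6 → (1,-6,-8)
replace slot 3: 2·(1+(-6)) − (-8) = -2 → (1,-6,-2)

1,-6,-2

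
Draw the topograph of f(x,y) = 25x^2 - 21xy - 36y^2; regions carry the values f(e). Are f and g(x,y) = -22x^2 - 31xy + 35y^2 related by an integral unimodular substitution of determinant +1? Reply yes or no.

D₁ = 4041, D₂ = 4041
river cycle of f (length 68): (-36, 21, 25), (25, 29, -32), (-32, 35, 22), (22, 53, -14), (-14, 59, 10), (10, 61, -8), (-8, 51, 45), (45, 39, -14), (-14, 45, 36), (36, 27, -23), … (58 more)
river cycle of g (length 68): (35, 31, -22), (-22, 57, 9), (9, 51, -40), (-40, 29, 20), (20, 51, -18), (-18, 57, 11), (11, 53, -28), (-28, 59, 5), (5, 61, -16), (-16, 35, 44), … (58 more)
cycles differ ⇒ inequivalent

no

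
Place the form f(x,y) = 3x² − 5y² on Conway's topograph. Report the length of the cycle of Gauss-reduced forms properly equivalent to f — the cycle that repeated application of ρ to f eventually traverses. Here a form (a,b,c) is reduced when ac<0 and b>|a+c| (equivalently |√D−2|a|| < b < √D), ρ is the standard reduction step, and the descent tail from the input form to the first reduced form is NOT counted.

D = 60, ⌊√D⌋ = 7
descent: ρ → (-5,0,3)
descent: ρ → (3,6,-2)  [lands on river]
river: ρ → (-2,6,3)
ρ-cycle length = 2 (tail of 2 descent steps not counted)

2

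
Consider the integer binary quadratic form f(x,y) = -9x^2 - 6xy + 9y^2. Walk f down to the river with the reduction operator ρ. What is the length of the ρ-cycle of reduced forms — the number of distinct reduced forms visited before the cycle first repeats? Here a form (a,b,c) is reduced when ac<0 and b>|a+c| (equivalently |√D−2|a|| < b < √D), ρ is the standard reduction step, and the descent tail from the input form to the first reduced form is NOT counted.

D = 360, ⌊√D⌋ = 18
descent: ρ → (9,6,-9)  [lands on river]
river: ρ → (-9,12,6)
river: ρ → (6,12,-9)
river: ρ → (-9,6,9)
river: ρ → (9,12,-6)
river: ρ → (-6,12,9)
ρ-cycle length = 6 (tail of 1 descent step not counted)

6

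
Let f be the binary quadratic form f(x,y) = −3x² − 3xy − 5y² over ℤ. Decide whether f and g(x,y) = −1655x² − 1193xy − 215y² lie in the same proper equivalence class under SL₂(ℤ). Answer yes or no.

D₁ = -51, D₂ = -51
f is negative-definite; reduce −f:
−f: reduced (well bottom): (3,3,5) with a≤c, −a<b≤a
flip sign back: reduced form of f is (-3,-3,-5)
g is negative-definite; reduce −g:
−g: flip: (1655,1193,215)→(215,-1193,1655)
−g: translate: b→97 (≡-1193 mod 430), so (215,-1193,1655)→(215,97,11)
−g: flip: (215,97,11)→(11,-97,215)
−g: translate: b→-9 (≡-97 mod 22), so (11,-97,215)→(11,-9,3)
−g: flip: (11,-9,3)→(3,9,11)
−g: translate: b→3 (≡9 mod 6), so (3,9,11)→(3,3,5)
−g: reduced (well bottom): (3,3,5) with a≤c, −a<b≤a
flip sign back: reduced form of g is (-3,-3,-5)
reduced forms (-3, -3, -5) vs (-3, -3, -5) ⇒ equivalent

yes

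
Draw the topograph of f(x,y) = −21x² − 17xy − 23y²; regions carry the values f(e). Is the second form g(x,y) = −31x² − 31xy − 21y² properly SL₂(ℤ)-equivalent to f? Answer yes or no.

D₁ = -1643, D₂ = -1643
f is negative-definite; reduce −f:
−f: reduced (well bottom): (21,17,23) with a≤c, −a<b≤a
flip sign back: reduced form of f is (-21,-17,-23)
g is negative-definite; reduce −g:
−g: flip: (31,31,21)→(21,-31,31)
−g: translate: b→11 (≡-31 mod 42), so (21,-31,31)→(21,11,21)
−g: reduced (well bottom): (21,11,21) with a≤c, −a<b≤a
flip sign back: reduced form of g is (-21,-11,-21)
reduced forms (-21, -17, -23) vs (-21, -11, -21) ⇒ inequivalent

no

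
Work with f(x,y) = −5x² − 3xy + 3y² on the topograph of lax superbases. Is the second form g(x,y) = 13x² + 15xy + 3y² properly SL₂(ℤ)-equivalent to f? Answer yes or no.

D₁ = 69, D₂ = 69
river cycle of f (length 4): (3, 3, -5), (-5, 7, 1), (1, 7, -5), (-5, 3, 3)
river cycle of g (length 4): (3, 3, -5), (-5, 7, 1), (1, 7, -5), (-5, 3, 3)
cycles coincide ⇒ equivalent

yes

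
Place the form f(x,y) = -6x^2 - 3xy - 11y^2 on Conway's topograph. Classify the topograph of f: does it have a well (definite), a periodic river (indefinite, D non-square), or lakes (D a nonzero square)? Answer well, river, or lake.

D = b²−4ac = (-3)² − 4·(-6)·(-11) = -255
D < 0 ⇒ definite ⇒ every region one sign ⇒ single well

well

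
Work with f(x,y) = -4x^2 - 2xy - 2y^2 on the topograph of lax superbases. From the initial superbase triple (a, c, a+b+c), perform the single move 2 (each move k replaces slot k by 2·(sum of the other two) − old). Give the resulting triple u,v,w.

start (-4,-2,-8) = (f(1,0),f(0,1),f(1,1))
replace slot 2: 2·((-4)+(-8)) − (-2) = -22 → (-4,-22,-8)

-4,-22,-8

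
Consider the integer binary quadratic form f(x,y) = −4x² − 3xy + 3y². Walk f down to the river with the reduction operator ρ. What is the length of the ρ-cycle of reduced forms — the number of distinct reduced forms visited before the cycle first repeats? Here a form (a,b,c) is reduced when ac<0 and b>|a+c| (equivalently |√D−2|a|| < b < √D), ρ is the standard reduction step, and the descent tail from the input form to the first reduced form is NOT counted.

D = 57, ⌊√D⌋ = 7
descent: ρ → (3,3,-4)  [lands on river]
river: ρ → (-4,5,2)
river: ρ → (2,7,-1)
river: ρ → (-1,7,2)
river: ρ → (2,5,-4)
river: ρ → (-4,3,3)
ρ-cycle length = 6 (tail of 1 descent step not counted)

6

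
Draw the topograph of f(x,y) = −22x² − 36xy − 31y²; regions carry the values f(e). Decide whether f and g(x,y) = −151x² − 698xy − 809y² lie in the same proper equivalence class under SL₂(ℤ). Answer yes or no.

D₁ = -1432, D₂ = -1432
f is negative-definite; reduce −f:
−f: translate: b→-8 (≡36 mod 44), so (22,36,31)→(22,-8,17)
−f: flip: (22,-8,17)→(17,8,22)
−f: reduced (well bottom): (17,8,22) with a≤c, −a<b≤a
flip sign back: reduced form of f is (-17,-8,-22)
g is negative-definite; reduce −g:
−g: translate: b→94 (≡698 mod 302), so (151,698,809)→(151,94,17)
−g: flip: (151,94,17)→(17,-94,151)
−g: translate: b→8 (≡-94 mod 34), so (17,-94,151)→(17,8,22)
−g: reduced (well bottom): (17,8,22) with a≤c, −a<b≤a
flip sign back: reduced form of g is (-17,-8,-22)
reduced forms (-17, -8, -22) vs (-17, -8, -22) ⇒ equivalent

yes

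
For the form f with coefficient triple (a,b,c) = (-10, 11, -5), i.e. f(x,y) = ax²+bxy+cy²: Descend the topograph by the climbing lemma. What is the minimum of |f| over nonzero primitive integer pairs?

translate: b→9 (≡-11 mod 20), so (10,-11,5)→(10,9,4)
flip: (10,9,4)→(4,-9,10)
translate: b→-1 (≡-9 mod 8), so (4,-9,10)→(4,-1,5)
reduced (well bottom): (4,-1,5) with a≤c, −a<b≤a
well minimum |f| = |-4| = 4 (negative-definite)

4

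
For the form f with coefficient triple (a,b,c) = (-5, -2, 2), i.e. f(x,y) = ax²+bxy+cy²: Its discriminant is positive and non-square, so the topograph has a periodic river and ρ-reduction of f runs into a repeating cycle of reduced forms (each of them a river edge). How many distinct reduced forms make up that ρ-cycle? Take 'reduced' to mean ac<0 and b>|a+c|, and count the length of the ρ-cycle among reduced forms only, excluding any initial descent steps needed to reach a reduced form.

D = 44, ⌊√D⌋ = 6
descent: ρ → (2,6,-1)  [lands on river]
river: ρ → (-1,6,2)
ρ-cycle length = 2 (tail of 1 descent step not counted)

2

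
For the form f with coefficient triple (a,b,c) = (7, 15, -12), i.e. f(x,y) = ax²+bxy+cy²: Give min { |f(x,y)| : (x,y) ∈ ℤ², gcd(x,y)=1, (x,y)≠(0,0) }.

river: ρ → (-12,9,10)
river: ρ → (10,11,-11)
river: ρ → (-11,11,10)
river: ρ → (10,9,-12)
river: ρ → (-12,15,7)
river: ρ → (7,13,-14)
river: ρ → (-14,15,6)
river: ρ → (6,21,-5)
river: ρ → (-5,19,10)
river: ρ → (10,21,-3)
river: ρ → (-3,21,10)
river: ρ → (10,19,-5)
river: ρ → (-5,21,6)
river: ρ → (6,15,-14)
river: ρ → (-14,13,7)
river: ρ → (7,15,-12)
closes: descent 0, river 16
min |a| on river = 3

3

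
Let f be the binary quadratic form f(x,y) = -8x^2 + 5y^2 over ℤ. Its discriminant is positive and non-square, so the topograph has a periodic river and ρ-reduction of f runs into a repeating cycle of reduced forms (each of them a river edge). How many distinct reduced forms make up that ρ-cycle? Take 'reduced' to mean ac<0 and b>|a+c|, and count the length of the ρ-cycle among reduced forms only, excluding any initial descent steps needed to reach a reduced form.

D = 160, ⌊√D⌋ = 12
descent: ρ → (5,10,-3)  [lands on river]
river: ρ → (-3,8,8)
river: ρ → (8,8,-3)
river: ρ → (-3,10,5)
ρ-cycle length = 4 (tail of 1 descent step not counted)

4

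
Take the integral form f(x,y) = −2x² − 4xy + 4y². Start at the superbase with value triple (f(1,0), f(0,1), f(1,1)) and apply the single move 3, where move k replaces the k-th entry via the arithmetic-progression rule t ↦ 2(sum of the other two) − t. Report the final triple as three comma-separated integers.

start (-2,4,-2) = (f(1,0),f(0,1),f(1,1))
replace slot 3: 2·((-2)+4) − (-2) = 6 → (-2,4,6)

-2,4,6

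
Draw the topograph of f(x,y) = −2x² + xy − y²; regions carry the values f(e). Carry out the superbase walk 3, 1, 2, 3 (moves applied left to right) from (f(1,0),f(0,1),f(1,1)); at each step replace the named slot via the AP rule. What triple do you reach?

start (-2,-1,-2) = (f(1,0),f(0,1),f(1,1))
replace slot 3: 2·((-2)+(-1)) − (-2) = -4 → (-2,-1,-4)
replace slot 1: 2·((-1)+(-4)) − (-2) = -8 → (-8,-1,-4)
replace slot 2: 2·((-8)+(-4)) − (-1) = -23 → (-8,-23,-4)
replace slot 3: 2·((-8)+(-23)) − (-4) = -58 → (-8,-23,-58)

-8,-23,-58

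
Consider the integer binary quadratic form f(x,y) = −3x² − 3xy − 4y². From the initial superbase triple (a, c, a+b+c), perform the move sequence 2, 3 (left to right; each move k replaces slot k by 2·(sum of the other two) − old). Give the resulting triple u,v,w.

start (-3,-4,-10) = (f(1,0),f(0,1),f(1,1))
replace slot 2: 2·((-3)+(-10)) − (-4) = -22 → (-3,-22,-10)
replace slot 3: 2·((-3)+(-22)) − (-10) = -40 → (-3,-22,-40)

-3,-22,-40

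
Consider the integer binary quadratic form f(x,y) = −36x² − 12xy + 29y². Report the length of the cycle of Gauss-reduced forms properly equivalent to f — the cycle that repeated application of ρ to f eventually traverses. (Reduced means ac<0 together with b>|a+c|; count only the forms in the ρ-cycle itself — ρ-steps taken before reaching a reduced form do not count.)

D = 4320, ⌊√D⌋ = 65
descent: ρ → (29,12,-36)  [lands on river]
river: ρ → (-36,60,5)
river: ρ → (5,60,-36)
river: ρ → (-36,12,29)
river: ρ → (29,46,-19)
river: ρ → (-19,30,45)
river: ρ → (45,60,-4)
river: ρ → (-4,60,45)
river: ρ → (45,30,-19)
river: ρ → (-19,46,29)
ρ-cycle length = 10 (tail of 1 descent step not counted)

10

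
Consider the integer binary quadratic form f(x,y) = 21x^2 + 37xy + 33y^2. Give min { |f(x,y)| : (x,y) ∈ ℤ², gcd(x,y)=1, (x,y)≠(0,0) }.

translate: b→-5 (≡37 mod 42), so (21,37,33)→(21,-5,17)
flip: (21,-5,17)→(17,5,21)
reduced (well bottom): (17,5,21) with a≤c, −a<b≤a
well minimum = a = 17

17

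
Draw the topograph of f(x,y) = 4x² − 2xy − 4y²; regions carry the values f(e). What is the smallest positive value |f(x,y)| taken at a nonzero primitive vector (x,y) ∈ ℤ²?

descent: ρ → (-4,2,4)  [lands on river]
river: ρ → (4,6,-2)
river: ρ → (-2,6,4)
river: ρ → (4,2,-4)
river: ρ → (-4,6,2)
river: ρ → (2,6,-4)
closes: descent 1, river 6
min |a| on river = 2

2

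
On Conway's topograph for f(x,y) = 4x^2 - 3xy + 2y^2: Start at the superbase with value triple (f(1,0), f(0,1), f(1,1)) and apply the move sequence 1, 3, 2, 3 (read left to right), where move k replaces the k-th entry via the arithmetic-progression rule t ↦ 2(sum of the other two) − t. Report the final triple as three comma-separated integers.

start (4,2,3) = (f(1,0),f(0,1),f(1,1))
replace slot 1: 2·(2+3) − 4 = 6 → (6,2,3)
replace slot 3: 2·(6+2) − 3 = 13 → (6,2,13)
replace slot 2: 2·(6+13) − 2 = 36 → (6,36,13)
replace slot 3: 2·(6+36) − 13 = 71 → (6,36,71)

6,36,71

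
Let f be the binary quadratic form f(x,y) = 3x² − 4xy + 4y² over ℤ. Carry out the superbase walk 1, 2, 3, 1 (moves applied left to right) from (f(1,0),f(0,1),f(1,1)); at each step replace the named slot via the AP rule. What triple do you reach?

start (3,4,3) = (f(1,0),f(0,1),f(1,1))
replace slot 1: 2·(4+3) − 3 = 11 → (11,4,3)
replace slot 2: 2·(11+3) − 4 = 24 → (11,24,3)
replace slot 3: 2·(11+24) − 3 = 67 → (11,24,67)
replace slot 1: 2·(24+67) − 11 = 171 → (171,24,67)

171,24,67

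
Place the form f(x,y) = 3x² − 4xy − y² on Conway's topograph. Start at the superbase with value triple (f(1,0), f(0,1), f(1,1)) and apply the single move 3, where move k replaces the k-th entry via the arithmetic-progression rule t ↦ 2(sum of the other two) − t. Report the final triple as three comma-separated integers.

start (3,-1,-2) = (f(1,0),f(0,1),f(1,1))
replace slot 3: 2·(3+(-1)) − (-2) = 6 → (3,-1,6)

3,-1,6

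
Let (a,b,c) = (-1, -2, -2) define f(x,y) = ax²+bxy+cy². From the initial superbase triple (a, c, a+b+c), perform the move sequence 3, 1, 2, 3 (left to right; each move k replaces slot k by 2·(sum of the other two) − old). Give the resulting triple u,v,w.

start (-1,-2,-5) = (f(1,0),f(0,1),f(1,1))
replace slot 3: 2·((-1)+(-2)) − (-5) = -1 → (-1,-2,-1)
replace slot 1: 2·((-2)+(-1)) − (-1) = -5 → (-5,-2,-1)
replace slot 2: 2·((-5)+(-1)) − (-2) = -10 → (-5,-10,-1)
replace slot 3: 2·((-5)+(-10)) − (-1) = -29 → (-5,-10,-29)

-5,-10,-29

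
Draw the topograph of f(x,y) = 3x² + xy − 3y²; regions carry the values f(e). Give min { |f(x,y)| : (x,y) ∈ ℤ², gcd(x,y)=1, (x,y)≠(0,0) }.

river: ρ → (-3,5,1)
river: ρ → (1,5,-3)
river: ρ → (-3,1,3)
river: ρ → (3,5,-1)
river: ρ → (-1,5,3)
river: ρ → (3,1,-3)
closes: descent 0, river 6
min |a| on river = 1

1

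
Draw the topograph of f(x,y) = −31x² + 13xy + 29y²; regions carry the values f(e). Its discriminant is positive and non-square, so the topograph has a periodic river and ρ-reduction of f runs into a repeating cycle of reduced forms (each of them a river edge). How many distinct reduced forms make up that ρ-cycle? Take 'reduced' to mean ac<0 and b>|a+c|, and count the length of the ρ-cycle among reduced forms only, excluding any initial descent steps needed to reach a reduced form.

D = 3765, ⌊√D⌋ = 61
river: ρ → (29,45,-15)
river: ρ → (-15,45,29)
river: ρ → (29,13,-31)
river: ρ → (-31,49,11)
river: ρ → (11,61,-1)
river: ρ → (-1,61,11)
river: ρ → (11,49,-31)
river: ρ → (-31,13,29)
ρ-cycle length = 8 (tail of 0 descent steps not counted)

8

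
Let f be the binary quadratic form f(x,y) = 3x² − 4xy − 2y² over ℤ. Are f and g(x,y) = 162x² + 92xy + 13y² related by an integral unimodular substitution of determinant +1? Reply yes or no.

D₁ = 40, D₂ = 40
river cycle of f (length 6): (-2, 4, 3), (3, 2, -3), (-3, 4, 2), (2, 4, -3), (-3, 2, 3), (3, 4, -2)
river cycle of g (length 6): (2, 4, -3), (-3, 2, 3), (3, 4, -2), (-2, 4, 3), (3, 2, -3), (-3, 4, 2)
cycles coincide ⇒ equivalent

yes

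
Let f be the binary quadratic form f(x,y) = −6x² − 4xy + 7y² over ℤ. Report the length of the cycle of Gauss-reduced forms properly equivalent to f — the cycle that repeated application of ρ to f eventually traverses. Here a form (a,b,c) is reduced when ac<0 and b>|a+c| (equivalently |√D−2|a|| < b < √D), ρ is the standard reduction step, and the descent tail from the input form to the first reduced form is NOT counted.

D = 184, ⌊√D⌋ = 13
descent: ρ → (7,4,-6)  [lands on river]
river: ρ → (-6,8,5)
river: ρ → (5,12,-2)
river: ρ → (-2,12,5)
river: ρ → (5,8,-6)
river: ρ → (-6,4,7)
river: ρ → (7,10,-3)
river: ρ → (-3,8,10)
river: ρ → (10,12,-1)
river: ρ → (-1,12,10)
river: ρ → (10,8,-3)
river: ρ → (-3,10,7)
ρ-cycle length = 12 (tail of 1 descent step not counted)

12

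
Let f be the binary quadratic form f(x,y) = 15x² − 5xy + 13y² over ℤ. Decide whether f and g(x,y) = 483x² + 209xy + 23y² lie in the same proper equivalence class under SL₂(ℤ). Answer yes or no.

D₁ = -755, D₂ = -755
f: flip: (15,-5,13)→(13,5,15)
f: reduced (well bottom): (13,5,15) with a≤c, −a<b≤a
g: flip: (483,209,23)→(23,-209,483)
g: translate: b→21 (≡-209 mod 46), so (23,-209,483)→(23,21,13)
g: flip: (23,21,13)→(13,-21,23)
g: translate: b→5 (≡-21 mod 26), so (13,-21,23)→(13,5,15)
g: reduced (well bottom): (13,5,15) with a≤c, −a<b≤a
reduced forms (13, 5, 15) vs (13, 5, 15) ⇒ equivalent

yes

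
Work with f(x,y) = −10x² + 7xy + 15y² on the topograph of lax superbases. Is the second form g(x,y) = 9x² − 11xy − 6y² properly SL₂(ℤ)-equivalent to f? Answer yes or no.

D₁ = 649, D₂ = 337
discriminants differ ⇒ not SL₂(ℤ)-equivalent

no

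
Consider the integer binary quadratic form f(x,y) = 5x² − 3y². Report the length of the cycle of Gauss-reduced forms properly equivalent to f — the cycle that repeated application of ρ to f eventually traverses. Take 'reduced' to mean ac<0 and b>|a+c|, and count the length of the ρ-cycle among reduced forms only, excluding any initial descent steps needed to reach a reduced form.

D = 60, ⌊√D⌋ = 7
descent: ρ → (-3,6,2)  [lands on river]
river: ρ → (2,6,-3)
ρ-cycle length = 2 (tail of 1 descent step not counted)

2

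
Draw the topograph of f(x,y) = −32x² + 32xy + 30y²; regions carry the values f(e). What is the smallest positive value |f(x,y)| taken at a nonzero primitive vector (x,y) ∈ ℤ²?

river: ρ → (30,28,-34)
river: ρ → (-34,40,24)
river: ρ → (24,56,-18)
river: ρ → (-18,52,30)
river: ρ → (30,68,-2)
river: ρ → (-2,68,30)
river: ρ → (30,52,-18)
river: ρ → (-18,56,24)
river: ρ → (24,40,-34)
river: ρ → (-34,28,30)
river: ρ → (30,32,-32)
river: ρ → (-32,32,30)
closes: descent 0, river 12
min |a| on river = 2

2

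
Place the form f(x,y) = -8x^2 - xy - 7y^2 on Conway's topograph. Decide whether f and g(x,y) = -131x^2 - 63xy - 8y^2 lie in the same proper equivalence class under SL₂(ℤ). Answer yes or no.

D₁ = -223, D₂ = -223
f is negative-definite; reduce −f:
−f: flip: (8,1,7)→(7,-1,8)
−f: reduced (well bottom): (7,-1,8) with a≤c, −a<b≤a
flip sign back: reduced form of f is (-7,1,-8)
g is negative-definite; reduce −g:
−g: flip: (131,63,8)→(8,-63,131)
−g: translate: b→1 (≡-63 mod 16), so (8,-63,131)→(8,1,7)
−g: flip: (8,1,7)→(7,-1,8)
−g: reduced (well bottom): (7,-1,8) with a≤c, −a<b≤a
flip sign back: reduced form of g is (-7,1,-8)
reduced forms (-7, 1, -8) vs (-7, 1, -8) ⇒ equivalent

yes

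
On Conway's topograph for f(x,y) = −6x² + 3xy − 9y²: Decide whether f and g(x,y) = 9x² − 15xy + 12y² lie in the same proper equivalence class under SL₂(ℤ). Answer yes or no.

D₁ = -207, D₂ = -207
f is negative-definite; reduce −f:
−f: reduced (well bottom): (6,-3,9) with a≤c, −a<b≤a
flip sign back: reduced form of f is (-6,3,-9)
g: translate: b→3 (≡-15 mod 18), so (9,-15,12)→(9,3,6)
g: flip: (9,3,6)→(6,-3,9)
g: reduced (well bottom): (6,-3,9) with a≤c, −a<b≤a
reduced forms (-6, 3, -9) vs (6, -3, 9) ⇒ inequivalent

no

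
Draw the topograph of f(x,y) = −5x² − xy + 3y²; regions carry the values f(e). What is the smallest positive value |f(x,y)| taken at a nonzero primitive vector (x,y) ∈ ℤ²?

descent: ρ → (3,7,-1)  [lands on river]
river: ρ → (-1,7,3)
river: ρ → (3,5,-3)
river: ρ → (-3,7,1)
river: ρ → (1,7,-3)
river: ρ → (-3,5,3)
closes: descent 1, river 6
min |a| on river = 1

1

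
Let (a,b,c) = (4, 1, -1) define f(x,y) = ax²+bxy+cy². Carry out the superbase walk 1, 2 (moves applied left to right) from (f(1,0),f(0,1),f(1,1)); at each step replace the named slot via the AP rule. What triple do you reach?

start (4,-1,4) = (f(1,0),f(0,1),f(1,1))
replace slot 1: 2·((-1)+4) − 4 = 2 → (2,-1,4)
replace slot 2: 2·(2+4) − (-1) = 13 → (2,13,4)

2,13,4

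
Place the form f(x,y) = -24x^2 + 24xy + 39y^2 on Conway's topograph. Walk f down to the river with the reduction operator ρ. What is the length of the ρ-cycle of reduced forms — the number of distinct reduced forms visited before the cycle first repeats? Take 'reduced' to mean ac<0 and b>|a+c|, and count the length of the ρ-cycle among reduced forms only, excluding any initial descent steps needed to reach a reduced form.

D = 4320, ⌊√D⌋ = 65
river: ρ → (39,54,-9)
river: ρ → (-9,54,39)
river: ρ → (39,24,-24)
river: ρ → (-24,24,39)
ρ-cycle length = 4 (tail of 0 descent steps not counted)

4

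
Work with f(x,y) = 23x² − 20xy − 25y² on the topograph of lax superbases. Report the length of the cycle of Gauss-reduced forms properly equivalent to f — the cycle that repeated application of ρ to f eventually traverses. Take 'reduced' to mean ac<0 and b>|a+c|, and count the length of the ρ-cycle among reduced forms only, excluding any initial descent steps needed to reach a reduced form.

D = 2700, ⌊√D⌋ = 51
descent: ρ → (-25,20,23)  [lands on river]
river: ρ → (23,26,-22)
river: ρ → (-22,18,27)
river: ρ → (27,36,-13)
river: ρ → (-13,42,18)
river: ρ → (18,30,-25)
ρ-cycle length = 6 (tail of 1 descent step not counted)

6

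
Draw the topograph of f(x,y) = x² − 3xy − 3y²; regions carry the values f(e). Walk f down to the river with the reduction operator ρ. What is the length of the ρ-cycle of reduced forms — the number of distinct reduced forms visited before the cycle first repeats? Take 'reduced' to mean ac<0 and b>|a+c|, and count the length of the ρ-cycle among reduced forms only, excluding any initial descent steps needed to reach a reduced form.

D = 21, ⌊√D⌋ = 4
descent: ρ → (-3,3,1)  [lands on river]
river: ρ → (1,3,-3)
ρ-cycle length = 2 (tail of 1 descent step not counted)

2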